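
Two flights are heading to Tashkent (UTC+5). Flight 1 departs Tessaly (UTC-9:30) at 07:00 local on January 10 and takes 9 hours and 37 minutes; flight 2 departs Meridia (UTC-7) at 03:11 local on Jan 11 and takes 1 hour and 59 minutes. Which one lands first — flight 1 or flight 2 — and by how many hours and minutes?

Flight 1 in UTC: 07:00 + 9:30 = 16:30 on Jan 10.
+9 hours and 37 minutes → arrive 02:07 UTC on Jan 11.
Flight 2 in UTC: 03:11 + 7:00 = 10:11 on Jan 11.
+1 hour 59 minutes → arrive 12:10 UTC on Jan 11.
Flight 1 lands earlier by 10 hours 3 minutes.

the first, by 10 hours 3 minutes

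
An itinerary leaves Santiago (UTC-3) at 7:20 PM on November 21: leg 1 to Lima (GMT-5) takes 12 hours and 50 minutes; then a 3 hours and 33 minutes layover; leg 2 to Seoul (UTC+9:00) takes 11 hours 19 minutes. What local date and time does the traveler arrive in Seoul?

11:02 AM on November 23

Convert departure to UTC: 7:20 PM + 3:00 = 10:20 PM UTC on Nov 21.
Add 12 hours 50 minutes leg 1 → 11:10 AM UTC (Nov 22).
Add 3 hours and 33 minutes layover in Lima → 2:43 PM UTC.
Add 11 hours 19 minutes leg 2 → 2:02 AM UTC (Nov 23).
Seoul is UTC+9:00, so local arrival = 2:02 AM + 9:00 = 11:02 AM on Nov 23.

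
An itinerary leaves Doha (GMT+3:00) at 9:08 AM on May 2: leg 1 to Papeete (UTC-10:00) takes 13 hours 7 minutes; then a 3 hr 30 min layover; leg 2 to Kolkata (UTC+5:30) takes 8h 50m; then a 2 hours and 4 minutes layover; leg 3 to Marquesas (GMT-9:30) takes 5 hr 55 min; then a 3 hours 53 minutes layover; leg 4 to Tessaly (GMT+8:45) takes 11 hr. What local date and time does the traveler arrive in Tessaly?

3:12 PM on May 4

Convert departure to UTC: 9:08 AM − 3:00 = 6:08 AM UTC on May 2.
Add 13 hours 7 minutes leg 1 → 7:15 PM UTC.
Add 3 hours 30 minutes layover in Papeete → 10:45 PM UTC.
Add 8 hours 50 minutes leg 2 → 7:35 AM UTC (May 3).
Add 2 hours and 4 minutes layover in Kolkata → 9:39 AM UTC.
Add 5 hours and 55 minutes leg 3 → 3:34 PM UTC.
Add 3 hours 53 minutes layover in Marquesas → 7:27 PM UTC.
Add 11 hours leg 4 → 6:27 AM UTC (May 4).
Tessaly is UTC+8:45, so local arrival = 6:27 AM + 8:45 = 3:12 PM on May 4.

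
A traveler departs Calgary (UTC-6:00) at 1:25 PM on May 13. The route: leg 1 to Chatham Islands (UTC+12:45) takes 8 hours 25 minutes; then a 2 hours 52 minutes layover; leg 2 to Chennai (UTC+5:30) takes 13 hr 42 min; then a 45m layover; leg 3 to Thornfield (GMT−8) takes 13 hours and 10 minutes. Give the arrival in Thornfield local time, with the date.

2:19 AM on May 15

Convert departure to UTC: 1:25 PM + 6:00 = 7:25 PM UTC on May 13.
Add 8 hours 25 minutes leg 1 → 3:50 AM UTC (May 14).
Add 2 hours and 52 minutes layover in Chatham Islands → 6:42 AM UTC.
Add 13 hours 42 minutes leg 2 → 8:24 PM UTC.
Add 45 minutes layover in Chennai → 9:09 PM UTC.
Add 13 hours and 10 minutes leg 3 → 10:19 AM UTC (May 15).
Thornfield is UTC−8:00, so local arrival = 10:19 AM − 8:00 = 2:19 AM on May 15.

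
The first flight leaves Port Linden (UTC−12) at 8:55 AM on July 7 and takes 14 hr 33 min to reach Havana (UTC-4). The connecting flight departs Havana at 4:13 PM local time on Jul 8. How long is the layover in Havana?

Convert departure to UTC: 8:55 AM + 12:00 = 8:55 PM UTC on Jul 7.
Add 14 hours and 33 minutes flight time → 11:28 AM UTC (Jul 8).
Havana is UTC−4:00, so local arrival = 11:28 AM − 4:00 = 7:28 AM on Jul 8.
Layover = 4:13 PM − 7:28 AM = 8 hours 45 minutes.

8 hours 45 minutes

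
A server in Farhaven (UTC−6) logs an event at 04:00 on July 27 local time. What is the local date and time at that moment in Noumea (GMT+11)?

21:00 on Jul 27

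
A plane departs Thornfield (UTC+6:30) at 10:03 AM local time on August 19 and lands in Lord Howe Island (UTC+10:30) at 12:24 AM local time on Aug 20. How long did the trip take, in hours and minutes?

10 hours 21 minutes

Departure in UTC: 10:03 AM − 6:30 = 3:33 AM on Aug 19.
Arrival in UTC: 12:24 AM − 10:30 = 1:54 PM on Aug 19.
Elapsed = 1:54 PM − 3:33 AM = 10 hours 21 minutes.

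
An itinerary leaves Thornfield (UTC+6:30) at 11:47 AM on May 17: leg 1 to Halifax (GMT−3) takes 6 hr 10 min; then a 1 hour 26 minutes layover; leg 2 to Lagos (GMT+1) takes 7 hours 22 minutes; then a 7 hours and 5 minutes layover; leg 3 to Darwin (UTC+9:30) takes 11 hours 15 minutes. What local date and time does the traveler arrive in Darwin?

12:05 AM on May 19

Convert departure to UTC: 11:47 AM − 6:30 = 5:17 AM UTC on May 17.
Add 6 hours 10 minutes leg 1 → 11:27 AM UTC.
Add 1 hour 26 minutes layover in Halifax → 12:53 PM UTC.
Add 7 hours 22 minutes leg 2 → 8:15 PM UTC.
Add 7 hours 5 minutes layover in Lagos → 3:20 AM UTC (May 18).
Add 11 hours 15 minutes leg 3 → 2:35 PM UTC.
Darwin is UTC+9:30, so local arrival = 2:35 PM + 9:30 = 12:05 AM on May 19.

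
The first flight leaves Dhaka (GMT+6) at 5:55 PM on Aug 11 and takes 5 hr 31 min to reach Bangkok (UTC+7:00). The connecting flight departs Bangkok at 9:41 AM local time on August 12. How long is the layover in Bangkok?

9 hours 15 minutes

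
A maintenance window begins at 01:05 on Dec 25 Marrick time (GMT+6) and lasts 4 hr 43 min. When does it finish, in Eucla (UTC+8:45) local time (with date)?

Convert start to UTC: 01:05 − 6:00 = 19:05 UTC on Dec 24.
Add 4 hours 43 minutes duration → 23:48 UTC.
Eucla is UTC+8:45, so local end time = 23:48 + 8:45 = 08:33 on Dec 25.

08:33 on Dec 25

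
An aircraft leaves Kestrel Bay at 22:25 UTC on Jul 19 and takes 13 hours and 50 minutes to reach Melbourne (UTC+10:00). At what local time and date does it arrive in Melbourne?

Departure is given in UTC: 22:25 on Jul 19.
Add 13 hours and 50 minutes → 12:15 UTC (Jul 20).
Melbourne is UTC+10:00: 12:15 + 10:00 = 22:15 on Jul 20.

22:15 on Jul 20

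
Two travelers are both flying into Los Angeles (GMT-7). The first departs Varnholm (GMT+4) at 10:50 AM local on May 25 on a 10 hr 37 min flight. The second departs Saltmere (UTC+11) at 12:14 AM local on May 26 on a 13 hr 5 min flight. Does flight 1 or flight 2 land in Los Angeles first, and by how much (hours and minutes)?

the first, by 8 hours 52 minutes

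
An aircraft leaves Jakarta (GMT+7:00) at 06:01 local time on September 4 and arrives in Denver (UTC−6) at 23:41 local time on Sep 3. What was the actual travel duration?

Departure in UTC: 06:01 − 7:00 = 23:01 on Sep 3.
Arrival in UTC: 23:41 + 6:00 = 05:41 on Sep 4.
Elapsed = 05:41 − 23:01 (+1 day) = 6 hours 40 minutes.

6 hours 40 minutes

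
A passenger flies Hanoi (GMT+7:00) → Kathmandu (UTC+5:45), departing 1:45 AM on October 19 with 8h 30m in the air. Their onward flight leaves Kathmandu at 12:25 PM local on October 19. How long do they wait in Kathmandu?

3 hours 25 minutes

Convert departure to UTC: 1:45 AM − 7:00 = 6:45 PM UTC on Oct 18.
Add 8 hours and 30 minutes flight time → 3:15 AM UTC (Oct 19).
Kathmandu is UTC+5:45, so local arrival = 3:15 AM + 5:45 = 9:00 AM on Oct 19.
Layover = 12:25 PM − 9:00 AM = 3 hours 25 minutes.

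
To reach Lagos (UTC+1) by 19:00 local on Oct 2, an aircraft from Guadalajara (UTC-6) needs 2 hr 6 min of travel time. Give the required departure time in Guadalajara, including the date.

09:54 on Oct 2

Target arrival in UTC: 19:00 − 1:00 = 18:00 on Oct 2.
Subtract 2 hours 6 minutes → departure 15:54 UTC on Oct 2.
Guadalajara is UTC−6:00: 15:54 − 6:00 = 09:54 on Oct 2.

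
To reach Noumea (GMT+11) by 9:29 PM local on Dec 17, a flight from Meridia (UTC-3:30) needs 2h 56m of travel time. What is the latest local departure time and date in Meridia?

Target arrival in UTC: 9:29 PM − 11:00 = 10:29 AM on Dec 17.
Subtract 2 hours and 56 minutes → departure 7:33 AM UTC on Dec 17.
Meridia is UTC−3:30: 7:33 AM − 3:30 = 4:03 AM on Dec 17.

4:03 AM on December 17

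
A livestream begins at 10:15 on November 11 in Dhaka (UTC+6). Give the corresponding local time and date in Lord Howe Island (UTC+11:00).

In UTC: 10:15 − 6:00 = 04:15 on Nov 11.
Lord Howe Island is UTC+11:00: 04:15 + 11:00 = 15:15 on Nov 11.

15:15 on November 11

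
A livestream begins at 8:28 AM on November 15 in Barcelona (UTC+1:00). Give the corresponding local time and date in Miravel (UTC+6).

1:28 PM on Nov 15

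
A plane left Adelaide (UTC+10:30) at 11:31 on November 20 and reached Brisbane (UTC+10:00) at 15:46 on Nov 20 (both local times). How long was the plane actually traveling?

Departure in UTC: 11:31 − 10:30 = 01:01 on Nov 20.
Arrival in UTC: 15:46 − 10:00 = 05:46 on Nov 20.
Elapsed = 05:46 − 01:01 = 4 hours 45 minutes.

4 hours 45 minutes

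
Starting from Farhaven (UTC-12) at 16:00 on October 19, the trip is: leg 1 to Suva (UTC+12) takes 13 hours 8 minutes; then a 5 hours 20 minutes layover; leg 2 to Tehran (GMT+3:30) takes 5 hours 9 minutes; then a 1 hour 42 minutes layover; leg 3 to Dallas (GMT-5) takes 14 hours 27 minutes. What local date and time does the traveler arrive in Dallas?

14:46 on Oct 21

Convert departure to UTC: 16:00 + 12:00 = 04:00 UTC on Oct 20.
Add 13 hours and 8 minutes leg 1 → 17:08 UTC.
Add 5 hours and 20 minutes layover in Suva → 22:28 UTC.
Add 5 hours 9 minutes leg 2 → 03:37 UTC (Oct 21).
Add 1 hour and 42 minutes layover in Tehran → 05:19 UTC.
Add 14 hours 27 minutes leg 3 → 19:46 UTC.
Dallas is UTC−5:00, so local arrival = 19:46 − 5:00 = 14:46 on Oct 21.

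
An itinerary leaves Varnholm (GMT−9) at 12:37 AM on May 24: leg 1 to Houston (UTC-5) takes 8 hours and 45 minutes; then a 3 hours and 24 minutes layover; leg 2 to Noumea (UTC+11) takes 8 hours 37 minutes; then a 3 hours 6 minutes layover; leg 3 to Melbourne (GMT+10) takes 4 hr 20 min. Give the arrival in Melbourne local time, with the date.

11:49 PM on May 25

Convert departure to UTC: 12:37 AM + 9:00 = 9:37 AM UTC on May 24.
Add 8 hours 45 minutes leg 1 → 6:22 PM UTC.
Add 3 hours and 24 minutes layover in Houston → 9:46 PM UTC.
Add 8 hours 37 minutes leg 2 → 6:23 AM UTC (May 25).
Add 3 hours and 6 minutes layover in Noumea → 9:29 AM UTC.
Add 4 hours 20 minutes leg 3 → 1:49 PM UTC.
Melbourne is UTC+10:00, so local arrival = 1:49 PM + 10:00 = 11:49 PM on May 25.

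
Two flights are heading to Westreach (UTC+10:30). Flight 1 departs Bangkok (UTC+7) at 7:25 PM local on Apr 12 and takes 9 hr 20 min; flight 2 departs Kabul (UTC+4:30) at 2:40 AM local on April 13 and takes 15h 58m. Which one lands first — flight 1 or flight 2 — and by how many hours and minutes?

the first, by 16 hours 23 minutes

Flight 1 in UTC: 7:25 PM − 7:00 = 12:25 PM on Apr 12.
+9 hours 20 minutes → arrive 9:45 PM UTC on Apr 12.
Flight 2 in UTC: 2:40 AM − 4:30 = 10:10 PM on Apr 12.
+15 hours 58 minutes → arrive 2:08 PM UTC on Apr 13.
Flight 1 lands earlier by 16 hours 23 minutes.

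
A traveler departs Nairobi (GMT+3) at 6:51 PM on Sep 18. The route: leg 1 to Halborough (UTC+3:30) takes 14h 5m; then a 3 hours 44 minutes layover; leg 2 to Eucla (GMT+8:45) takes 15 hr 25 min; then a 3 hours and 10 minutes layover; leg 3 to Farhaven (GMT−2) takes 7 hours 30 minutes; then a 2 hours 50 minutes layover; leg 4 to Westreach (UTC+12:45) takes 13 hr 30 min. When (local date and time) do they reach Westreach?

4:50 PM on Sep 21

Convert departure to UTC: 6:51 PM − 3:00 = 3:51 PM UTC on Sep 18.
Add 14 hours and 5 minutes leg 1 → 5:56 AM UTC (Sep 19).
Add 3 hours 44 minutes layover in Halborough → 9:40 AM UTC.
Add 15 hours 25 minutes leg 2 → 1:05 AM UTC (Sep 20).
Add 3 hours 10 minutes layover in Eucla → 4:15 AM UTC.
Add 7 hours 30 minutes leg 3 → 11:45 AM UTC.
Add 2 hours and 50 minutes layover in Farhaven → 2:35 PM UTC.
Add 13 hours 30 minutes leg 4 → 4:05 AM UTC (Sep 21).
Westreach is UTC+12:45, so local arrival = 4:05 AM + 12:45 = 4:50 PM on Sep 21.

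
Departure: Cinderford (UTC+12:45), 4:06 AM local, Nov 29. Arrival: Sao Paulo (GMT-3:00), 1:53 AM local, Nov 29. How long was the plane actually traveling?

Sao Paulo is 15:45 behind Cinderford.
Clock-face elapsed time (ignoring zones) is −2 hours 13 minutes.
Actual elapsed = −2 hours 13 minutes + 15:45 = 13 hours 32 minutes.

13 hours 32 minutes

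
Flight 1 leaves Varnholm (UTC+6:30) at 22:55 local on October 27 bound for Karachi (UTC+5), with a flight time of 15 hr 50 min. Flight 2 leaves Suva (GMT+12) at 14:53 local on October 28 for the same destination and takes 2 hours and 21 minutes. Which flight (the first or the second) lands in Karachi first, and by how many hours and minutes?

Flight 1 in UTC: 22:55 − 6:30 = 16:25 on Oct 27.
+15 hours and 50 minutes → arrive 08:15 UTC on Oct 28.
Flight 2 in UTC: 14:53 − 12:00 = 02:53 on Oct 28.
+2 hours and 21 minutes → arrive 05:14 UTC on Oct 28.
Flight 2 lands earlier by 3 hours 1 minute.

the second, by 3 hours 1 minute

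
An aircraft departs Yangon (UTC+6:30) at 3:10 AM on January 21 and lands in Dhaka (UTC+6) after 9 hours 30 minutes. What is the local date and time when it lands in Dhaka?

12:10 PM on Jan 21

Convert departure to UTC: 3:10 AM − 6:30 = 8:40 PM UTC on Jan 20.
Add 9 hours and 30 minutes travel time → 6:10 AM UTC (Jan 21).
Dhaka is UTC+6:00, so local arrival = 6:10 AM + 6:00 = 12:10 PM on Jan 21.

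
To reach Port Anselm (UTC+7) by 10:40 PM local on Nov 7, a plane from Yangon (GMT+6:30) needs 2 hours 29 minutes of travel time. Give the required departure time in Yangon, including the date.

7:41 PM on November 7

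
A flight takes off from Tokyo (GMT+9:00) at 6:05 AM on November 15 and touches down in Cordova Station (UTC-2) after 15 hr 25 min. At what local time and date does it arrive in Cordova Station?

10:30 AM on Nov 15

Convert departure to UTC: 6:05 AM − 9:00 = 9:05 PM UTC on Nov 14.
Add 15 hours and 25 minutes travel time → 12:30 PM UTC (Nov 15).
Cordova Station is UTC−2:00, so local arrival = 12:30 PM − 2:00 = 10:30 AM on Nov 15.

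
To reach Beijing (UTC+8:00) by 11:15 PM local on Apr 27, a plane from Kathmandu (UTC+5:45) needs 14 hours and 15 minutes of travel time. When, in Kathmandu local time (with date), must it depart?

6:45 AM on Apr 27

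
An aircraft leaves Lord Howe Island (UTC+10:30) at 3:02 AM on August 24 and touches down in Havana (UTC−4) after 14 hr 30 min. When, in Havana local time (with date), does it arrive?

3:02 AM on August 24

Convert departure to UTC: 3:02 AM − 10:30 = 4:32 PM UTC on Aug 23.
Add 14 hours and 30 minutes travel time → 7:02 AM UTC (Aug 24).
Havana is UTC−4:00, so local arrival = 7:02 AM − 4:00 = 3:02 AM on Aug 24.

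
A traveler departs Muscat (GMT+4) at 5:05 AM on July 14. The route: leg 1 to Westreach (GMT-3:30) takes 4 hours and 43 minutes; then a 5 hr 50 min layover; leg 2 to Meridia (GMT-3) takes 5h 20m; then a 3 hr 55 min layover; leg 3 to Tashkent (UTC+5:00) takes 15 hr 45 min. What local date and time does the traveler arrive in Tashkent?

5:38 PM on July 15

Convert departure to UTC: 5:05 AM − 4:00 = 1:05 AM UTC on Jul 14.
Add 4 hours and 43 minutes leg 1 → 5:48 AM UTC.
Add 5 hours and 50 minutes layover in Westreach → 11:38 AM UTC.
Add 5 hours 20 minutes leg 2 → 4:58 PM UTC.
Add 3 hours and 55 minutes layover in Meridia → 8:53 PM UTC.
Add 15 hours and 45 minutes leg 3 → 12:38 PM UTC (Jul 15).
Tashkent is UTC+5:00, so local arrival = 12:38 PM + 5:00 = 5:38 PM on Jul 15.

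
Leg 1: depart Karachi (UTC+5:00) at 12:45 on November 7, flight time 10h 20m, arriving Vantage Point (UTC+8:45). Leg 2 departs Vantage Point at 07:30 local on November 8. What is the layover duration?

Convert departure to UTC: 12:45 − 5:00 = 07:45 UTC on Nov 7.
Add 10 hours and 20 minutes flight time → 18:05 UTC.
Vantage Point is UTC+8:45, so local arrival = 18:05 + 8:45 = 02:50 on Nov 8.
Layover = 07:30 − 02:50 = 4 hours 40 minutes.

4 hours 40 minutes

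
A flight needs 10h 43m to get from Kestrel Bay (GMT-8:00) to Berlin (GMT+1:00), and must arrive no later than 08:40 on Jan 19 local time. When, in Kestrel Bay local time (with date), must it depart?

12:57 on January 18

Target arrival in UTC: 08:40 − 1:00 = 07:40 on Jan 19.
Subtract 10 hours and 43 minutes → departure 20:57 UTC on Jan 18.
Kestrel Bay is UTC−8:00: 20:57 − 8:00 = 12:57 on Jan 18.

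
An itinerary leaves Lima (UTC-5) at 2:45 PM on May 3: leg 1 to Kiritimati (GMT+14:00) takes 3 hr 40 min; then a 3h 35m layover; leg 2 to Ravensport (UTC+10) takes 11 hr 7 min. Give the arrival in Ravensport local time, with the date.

12:07 AM on May 5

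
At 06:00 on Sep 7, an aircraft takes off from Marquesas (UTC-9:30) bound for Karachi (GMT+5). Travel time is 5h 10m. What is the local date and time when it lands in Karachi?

01:40 on Sep 8

Convert departure to UTC: 06:00 + 9:30 = 15:30 UTC on Sep 7.
Add 5 hours 10 minutes travel time → 20:40 UTC.
Karachi is UTC+5:00, so local arrival = 20:40 + 5:00 = 01:40 on Sep 8.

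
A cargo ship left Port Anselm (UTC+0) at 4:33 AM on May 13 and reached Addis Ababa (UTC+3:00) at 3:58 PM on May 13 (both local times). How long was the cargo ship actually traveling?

8 hours 25 minutes

Addis Ababa is 3:00 ahead of Port Anselm.
Clock-face elapsed time (ignoring zones) is 11 hours 25 minutes.
Actual elapsed = 11 hours 25 minutes − 3:00 = 8 hours 25 minutes.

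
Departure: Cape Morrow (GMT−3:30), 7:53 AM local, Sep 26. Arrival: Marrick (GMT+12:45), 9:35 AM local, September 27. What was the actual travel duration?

9 hours 27 minutes

Marrick is 16:15 ahead of Cape Morrow.
Clock-face elapsed time (ignoring zones) is 25 hours 42 minutes.
Actual elapsed = 25 hours 42 minutes − 16:15 = 9 hours 27 minutes.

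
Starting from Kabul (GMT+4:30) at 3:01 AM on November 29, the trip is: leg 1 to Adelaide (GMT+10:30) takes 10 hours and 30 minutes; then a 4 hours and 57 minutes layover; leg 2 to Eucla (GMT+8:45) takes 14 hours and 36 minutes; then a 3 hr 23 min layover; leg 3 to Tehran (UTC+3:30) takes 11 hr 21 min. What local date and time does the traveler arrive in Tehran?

10:48 PM on Nov 30

Convert departure to UTC: 3:01 AM − 4:30 = 10:31 PM UTC on Nov 28.
Add 10 hours 30 minutes leg 1 → 9:01 AM UTC (Nov 29).
Add 4 hours 57 minutes layover in Adelaide → 1:58 PM UTC.
Add 14 hours 36 minutes leg 2 → 4:34 AM UTC (Nov 30).
Add 3 hours and 23 minutes layover in Eucla → 7:57 AM UTC.
Add 11 hours 21 minutes leg 3 → 7:18 PM UTC.
Tehran is UTC+3:30, so local arrival = 7:18 PM + 3:30 = 10:48 PM on Nov 30.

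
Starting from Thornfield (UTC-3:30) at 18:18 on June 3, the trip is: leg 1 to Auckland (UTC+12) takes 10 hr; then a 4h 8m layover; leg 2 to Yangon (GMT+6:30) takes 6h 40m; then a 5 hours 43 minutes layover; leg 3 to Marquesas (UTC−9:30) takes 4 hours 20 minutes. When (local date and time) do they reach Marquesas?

Convert departure to UTC: 18:18 + 3:30 = 21:48 UTC on Jun 3.
Add 10 hours leg 1 → 07:48 UTC (Jun 4).
Add 4 hours and 8 minutes layover in Auckland → 11:56 UTC.
Add 6 hours and 40 minutes leg 2 → 18:36 UTC.
Add 5 hours 43 minutes layover in Yangon → 00:19 UTC (Jun 5).
Add 4 hours 20 minutes leg 3 → 04:39 UTC.
Marquesas is UTC−9:30, so local arrival = 04:39 − 9:30 = 19:09 on Jun 4.

19:09 on Jun 4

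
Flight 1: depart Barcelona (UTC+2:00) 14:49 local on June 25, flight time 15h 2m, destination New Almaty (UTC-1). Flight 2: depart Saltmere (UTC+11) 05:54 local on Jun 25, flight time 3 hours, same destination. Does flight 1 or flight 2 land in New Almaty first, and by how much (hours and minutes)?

the second, by 29 hours 57 minutes

Flight 1 in UTC: 14:49 − 2:00 = 12:49 on Jun 25.
+15 hours 2 minutes → arrive 03:51 UTC on Jun 26.
Flight 2 in UTC: 05:54 − 11:00 = 18:54 on Jun 24.
+3 hours → arrive 21:54 UTC on Jun 24.
Flight 2 lands earlier by 29 hours 57 minutes.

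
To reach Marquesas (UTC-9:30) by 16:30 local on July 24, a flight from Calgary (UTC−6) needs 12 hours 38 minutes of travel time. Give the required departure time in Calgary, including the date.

07:22 on July 24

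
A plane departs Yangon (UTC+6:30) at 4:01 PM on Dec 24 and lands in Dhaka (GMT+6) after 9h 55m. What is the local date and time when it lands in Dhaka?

Dhaka is 0:30 behind Yangon.
After 9 hours 55 minutes it is 1:56 AM (Dec 25) in Yangon.
Shift by the zone difference: 1:56 AM − 0:30 = 1:26 AM on Dec 25 in Dhaka.

1:26 AM on Dec 25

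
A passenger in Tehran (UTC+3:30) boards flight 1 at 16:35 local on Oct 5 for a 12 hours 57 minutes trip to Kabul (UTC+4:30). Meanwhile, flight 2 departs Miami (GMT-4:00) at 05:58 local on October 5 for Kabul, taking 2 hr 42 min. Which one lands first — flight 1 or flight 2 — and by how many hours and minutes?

Flight 1 in UTC: 16:35 − 3:30 = 13:05 on Oct 5.
+12 hours 57 minutes → arrive 02:02 UTC on Oct 6.
Flight 2 in UTC: 05:58 + 4:00 = 09:58 on Oct 5.
+2 hours 42 minutes → arrive 12:40 UTC on Oct 5.
Flight 2 lands earlier by 13 hours 22 minutes.

the second, by 13 hours 22 minutes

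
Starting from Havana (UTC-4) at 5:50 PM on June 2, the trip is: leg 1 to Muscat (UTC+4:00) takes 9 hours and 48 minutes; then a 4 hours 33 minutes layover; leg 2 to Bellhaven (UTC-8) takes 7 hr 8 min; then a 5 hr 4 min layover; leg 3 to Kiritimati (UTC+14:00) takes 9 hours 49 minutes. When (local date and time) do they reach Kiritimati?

Convert departure to UTC: 5:50 PM + 4:00 = 9:50 PM UTC on Jun 2.
Add 9 hours and 48 minutes leg 1 → 7:38 AM UTC (Jun 3).
Add 4 hours and 33 minutes layover in Muscat → 12:11 PM UTC.
Add 7 hours and 8 minutes leg 2 → 7:19 PM UTC.
Add 5 hours 4 minutes layover in Bellhaven → 12:23 AM UTC (Jun 4).
Add 9 hours 49 minutes leg 3 → 10:12 AM UTC.
Kiritimati is UTC+14:00, so local arrival = 10:12 AM + 14:00 = 12:12 AM on Jun 5.

12:12 AM on June 5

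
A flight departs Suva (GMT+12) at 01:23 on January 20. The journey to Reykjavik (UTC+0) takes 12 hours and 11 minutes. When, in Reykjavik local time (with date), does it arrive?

Convert departure to UTC: 01:23 − 12:00 = 13:23 UTC on Jan 19.
Add 12 hours 11 minutes travel time → 01:34 UTC (Jan 20).
Reykjavik is UTC+0, so local arrival is the same: 01:34 on Jan 20.

01:34 on Jan 20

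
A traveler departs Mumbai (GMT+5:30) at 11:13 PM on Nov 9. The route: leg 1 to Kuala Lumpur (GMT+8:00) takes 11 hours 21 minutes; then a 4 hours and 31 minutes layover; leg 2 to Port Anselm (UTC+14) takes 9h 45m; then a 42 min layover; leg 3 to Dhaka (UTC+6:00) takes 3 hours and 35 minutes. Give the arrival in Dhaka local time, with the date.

5:37 AM on November 11

Convert departure to UTC: 11:13 PM − 5:30 = 5:43 PM UTC on Nov 9.
Add 11 hours and 21 minutes leg 1 → 5:04 AM UTC (Nov 10).
Add 4 hours and 31 minutes layover in Kuala Lumpur → 9:35 AM UTC.
Add 9 hours 45 minutes leg 2 → 7:20 PM UTC.
Add 42 minutes layover in Port Anselm → 8:02 PM UTC.
Add 3 hours and 35 minutes leg 3 → 11:37 PM UTC.
Dhaka is UTC+6:00, so local arrival = 11:37 PM + 6:00 = 5:37 AM on Nov 11.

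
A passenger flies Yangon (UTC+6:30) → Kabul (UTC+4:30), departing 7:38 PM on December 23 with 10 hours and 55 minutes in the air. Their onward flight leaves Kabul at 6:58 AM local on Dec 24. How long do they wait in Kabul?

2 hours 25 minutes

Convert departure to UTC: 7:38 PM − 6:30 = 1:08 PM UTC on Dec 23.
Add 10 hours and 55 minutes flight time → 12:03 AM UTC (Dec 24).
Kabul is UTC+4:30, so local arrival = 12:03 AM + 4:30 = 4:33 AM on Dec 24.
Layover = 6:58 AM − 4:33 AM = 2 hours 25 minutes.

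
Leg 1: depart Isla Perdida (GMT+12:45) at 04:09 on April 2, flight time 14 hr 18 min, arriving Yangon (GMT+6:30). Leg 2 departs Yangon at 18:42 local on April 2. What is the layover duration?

Convert departure to UTC: 04:09 − 12:45 = 15:24 UTC on Apr 1.
Add 14 hours 18 minutes flight time → 05:42 UTC (Apr 2).
Yangon is UTC+6:30, so local arrival = 05:42 + 6:30 = 12:12 on Apr 2.
Layover = 18:42 − 12:12 = 6 hours 30 minutes.

6 hours 30 minutes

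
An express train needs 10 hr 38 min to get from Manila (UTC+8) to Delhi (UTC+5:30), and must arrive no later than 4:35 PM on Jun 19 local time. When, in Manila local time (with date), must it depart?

8:27 AM on Jun 19

Target arrival in UTC: 4:35 PM − 5:30 = 11:05 AM on Jun 19.
Subtract 10 hours and 38 minutes → departure 12:27 AM UTC on Jun 19.
Manila is UTC+8:00: 12:27 AM + 8:00 = 8:27 AM on Jun 19.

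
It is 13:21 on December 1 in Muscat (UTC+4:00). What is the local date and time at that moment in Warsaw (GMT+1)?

Warsaw is 3:00 behind Muscat.
Shift by the zone difference: 13:21 − 3:00 = 10:21 on Dec 1 in Warsaw.

10:21 on Dec 1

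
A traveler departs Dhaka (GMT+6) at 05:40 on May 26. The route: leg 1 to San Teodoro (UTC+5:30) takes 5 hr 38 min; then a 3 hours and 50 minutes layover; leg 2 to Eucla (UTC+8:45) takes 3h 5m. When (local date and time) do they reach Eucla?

20:58 on May 26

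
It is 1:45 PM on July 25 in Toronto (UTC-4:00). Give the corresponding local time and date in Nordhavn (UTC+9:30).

3:15 AM on July 26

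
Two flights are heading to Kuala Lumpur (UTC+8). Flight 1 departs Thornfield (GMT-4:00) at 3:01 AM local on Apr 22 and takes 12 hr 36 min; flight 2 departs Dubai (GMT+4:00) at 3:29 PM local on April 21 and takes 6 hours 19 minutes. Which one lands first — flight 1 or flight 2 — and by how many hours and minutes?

the second, by 25 hours 49 minutes

Flight 1 in UTC: 3:01 AM + 4:00 = 7:01 AM on Apr 22.
+12 hours and 36 minutes → arrive 7:37 PM UTC on Apr 22.
Flight 2 in UTC: 3:29 PM − 4:00 = 11:29 AM on Apr 21.
+6 hours 19 minutes → arrive 5:48 PM UTC on Apr 21.
Flight 2 lands earlier by 25 hours 49 minutes.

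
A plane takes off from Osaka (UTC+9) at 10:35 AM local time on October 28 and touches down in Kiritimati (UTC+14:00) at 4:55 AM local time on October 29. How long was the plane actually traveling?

13 hours 20 minutes

Kiritimati is 5:00 ahead of Osaka.
Clock-face elapsed time (ignoring zones) is 18 hours 20 minutes.
Actual elapsed = 18 hours 20 minutes − 5:00 = 13 hours 20 minutes.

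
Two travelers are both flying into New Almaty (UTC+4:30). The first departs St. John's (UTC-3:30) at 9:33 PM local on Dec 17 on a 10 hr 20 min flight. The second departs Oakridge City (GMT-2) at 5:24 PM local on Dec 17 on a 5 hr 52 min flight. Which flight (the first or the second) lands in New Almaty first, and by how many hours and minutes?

the second, by 10 hours 7 minutes

Flight 1 in UTC: 9:33 PM + 3:30 = 1:03 AM on Dec 18.
+10 hours and 20 minutes → arrive 11:23 AM UTC on Dec 18.
Flight 2 in UTC: 5:24 PM + 2:00 = 7:24 PM on Dec 17.
+5 hours 52 minutes → arrive 1:16 AM UTC on Dec 18.
Flight 2 lands earlier by 10 hours 7 minutes.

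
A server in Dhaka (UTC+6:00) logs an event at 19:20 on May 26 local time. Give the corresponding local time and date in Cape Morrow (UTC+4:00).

17:20 on May 26

Cape Morrow is 2:00 behind Dhaka.
Shift by the zone difference: 19:20 − 2:00 = 17:20 on May 26 in Cape Morrow.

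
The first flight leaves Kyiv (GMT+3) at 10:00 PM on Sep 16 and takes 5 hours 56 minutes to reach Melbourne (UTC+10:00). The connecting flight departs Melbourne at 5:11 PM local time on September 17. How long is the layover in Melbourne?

6 hours 15 minutes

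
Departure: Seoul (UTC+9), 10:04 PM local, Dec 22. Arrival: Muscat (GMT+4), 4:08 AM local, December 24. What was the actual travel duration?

35 hours 4 minutes

Departure in UTC: 10:04 PM − 9:00 = 1:04 PM on Dec 22.
Arrival in UTC: 4:08 AM − 4:00 = 12:08 AM on Dec 24.
Elapsed = 12:08 AM − 1:04 PM (+2 days) = 35 hours 4 minutes.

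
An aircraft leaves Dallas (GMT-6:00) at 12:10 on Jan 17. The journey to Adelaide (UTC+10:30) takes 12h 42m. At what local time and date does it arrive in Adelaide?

Convert departure to UTC: 12:10 + 6:00 = 18:10 UTC on Jan 17.
Add 12 hours and 42 minutes travel time → 06:52 UTC (Jan 18).
Adelaide is UTC+10:30, so local arrival = 06:52 + 10:30 = 17:22 on Jan 18.

17:22 on Jan 18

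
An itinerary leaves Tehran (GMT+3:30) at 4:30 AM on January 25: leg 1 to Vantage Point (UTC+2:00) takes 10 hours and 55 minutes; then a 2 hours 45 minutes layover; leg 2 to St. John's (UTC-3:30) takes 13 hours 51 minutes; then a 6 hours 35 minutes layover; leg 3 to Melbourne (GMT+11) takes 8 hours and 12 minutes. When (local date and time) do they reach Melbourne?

6:18 AM on January 27

Convert departure to UTC: 4:30 AM − 3:30 = 1:00 AM UTC on Jan 25.
Add 10 hours and 55 minutes leg 1 → 11:55 AM UTC.
Add 2 hours 45 minutes layover in Vantage Point → 2:40 PM UTC.
Add 13 hours 51 minutes leg 2 → 4:31 AM UTC (Jan 26).
Add 6 hours 35 minutes layover in St. John's → 11:06 AM UTC.
Add 8 hours 12 minutes leg 3 → 7:18 PM UTC.
Melbourne is UTC+11:00, so local arrival = 7:18 PM + 11:00 = 6:18 AM on Jan 27.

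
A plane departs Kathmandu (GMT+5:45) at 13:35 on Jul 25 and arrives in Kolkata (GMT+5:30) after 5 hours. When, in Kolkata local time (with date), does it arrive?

Convert departure to UTC: 13:35 − 5:45 = 07:50 UTC on Jul 25.
Add 5 hours travel time → 12:50 UTC.
Kolkata is UTC+5:30, so local arrival = 12:50 + 5:30 = 18:20 on Jul 25.

18:20 on Jul 25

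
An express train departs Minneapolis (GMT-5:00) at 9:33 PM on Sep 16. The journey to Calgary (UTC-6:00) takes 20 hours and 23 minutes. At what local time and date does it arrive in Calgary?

4:56 PM on September 17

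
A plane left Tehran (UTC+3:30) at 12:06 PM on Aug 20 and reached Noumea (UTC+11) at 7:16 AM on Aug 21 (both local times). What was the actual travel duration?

11 hours 40 minutes

Noumea is 7:30 ahead of Tehran.
Clock-face elapsed time (ignoring zones) is 19 hours 10 minutes.
Actual elapsed = 19 hours 10 minutes − 7:30 = 11 hours 40 minutes.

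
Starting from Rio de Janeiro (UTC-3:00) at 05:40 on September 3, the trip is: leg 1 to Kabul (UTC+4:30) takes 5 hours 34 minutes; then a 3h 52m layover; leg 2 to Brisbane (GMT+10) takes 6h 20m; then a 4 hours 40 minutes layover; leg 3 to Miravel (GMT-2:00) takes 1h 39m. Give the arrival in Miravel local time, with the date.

Convert departure to UTC: 05:40 + 3:00 = 08:40 UTC on Sep 3.
Add 5 hours 34 minutes leg 1 → 14:14 UTC.
Add 3 hours 52 minutes layover in Kabul → 18:06 UTC.
Add 6 hours 20 minutes leg 2 → 00:26 UTC (Sep 4).
Add 4 hours 40 minutes layover in Brisbane → 05:06 UTC.
Add 1 hour 39 minutes leg 3 → 06:45 UTC.
Miravel is UTC−2:00, so local arrival = 06:45 − 2:00 = 04:45 on Sep 4.

04:45 on September 4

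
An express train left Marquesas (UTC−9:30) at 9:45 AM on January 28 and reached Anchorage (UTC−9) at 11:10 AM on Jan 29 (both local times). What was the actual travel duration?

Anchorage is 0:30 ahead of Marquesas.
Clock-face elapsed time (ignoring zones) is 25 hours 25 minutes.
Actual elapsed = 25 hours 25 minutes − 0:30 = 24 hours 55 minutes.

24 hours 55 minutes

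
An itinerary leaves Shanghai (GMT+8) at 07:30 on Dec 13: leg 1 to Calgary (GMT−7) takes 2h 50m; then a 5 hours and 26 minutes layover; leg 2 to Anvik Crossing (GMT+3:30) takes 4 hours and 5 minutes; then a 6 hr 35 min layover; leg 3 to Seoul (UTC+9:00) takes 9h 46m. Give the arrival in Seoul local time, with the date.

13:12 on December 14

Convert departure to UTC: 07:30 − 8:00 = 23:30 UTC on Dec 12.
Add 2 hours and 50 minutes leg 1 → 02:20 UTC (Dec 13).
Add 5 hours and 26 minutes layover in Calgary → 07:46 UTC.
Add 4 hours and 5 minutes leg 2 → 11:51 UTC.
Add 6 hours and 35 minutes layover in Anvik Crossing → 18:26 UTC.
Add 9 hours and 46 minutes leg 3 → 04:12 UTC (Dec 14).
Seoul is UTC+9:00, so local arrival = 04:12 + 9:00 = 13:12 on Dec 14.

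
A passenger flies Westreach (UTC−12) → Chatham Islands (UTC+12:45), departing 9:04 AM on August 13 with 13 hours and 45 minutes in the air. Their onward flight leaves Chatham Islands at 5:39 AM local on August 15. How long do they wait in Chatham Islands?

6 hours 5 minutes

Convert departure to UTC: 9:04 AM + 12:00 = 9:04 PM UTC on Aug 13.
Add 13 hours 45 minutes flight time → 10:49 AM UTC (Aug 14).
Chatham Islands is UTC+12:45, so local arrival = 10:49 AM + 12:45 = 11:34 PM on Aug 14.
Layover = 5:39 AM − 11:34 PM (+1 day) = 6 hours 5 minutes.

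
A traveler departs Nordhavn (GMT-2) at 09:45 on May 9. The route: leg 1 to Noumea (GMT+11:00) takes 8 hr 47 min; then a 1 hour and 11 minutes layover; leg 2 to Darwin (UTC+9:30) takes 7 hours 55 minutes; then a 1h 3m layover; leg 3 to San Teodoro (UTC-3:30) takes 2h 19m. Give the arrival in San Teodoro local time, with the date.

Convert departure to UTC: 09:45 + 2:00 = 11:45 UTC on May 9.
Add 8 hours and 47 minutes leg 1 → 20:32 UTC.
Add 1 hour 11 minutes layover in Noumea → 21:43 UTC.
Add 7 hours and 55 minutes leg 2 → 05:38 UTC (May 10).
Add 1 hour and 3 minutes layover in Darwin → 06:41 UTC.
Add 2 hours 19 minutes leg 3 → 09:00 UTC.
San Teodoro is UTC−3:30, so local arrival = 09:00 − 3:30 = 05:30 on May 10.

05:30 on May 10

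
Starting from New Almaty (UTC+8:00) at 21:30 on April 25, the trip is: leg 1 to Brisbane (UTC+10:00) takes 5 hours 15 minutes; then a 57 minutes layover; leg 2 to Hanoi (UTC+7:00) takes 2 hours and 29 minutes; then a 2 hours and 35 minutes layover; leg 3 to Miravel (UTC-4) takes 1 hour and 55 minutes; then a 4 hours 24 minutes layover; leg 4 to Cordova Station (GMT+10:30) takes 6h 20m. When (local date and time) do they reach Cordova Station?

Convert departure to UTC: 21:30 − 8:00 = 13:30 UTC on Apr 25.
Add 5 hours 15 minutes leg 1 → 18:45 UTC.
Add 57 minutes layover in Brisbane → 19:42 UTC.
Add 2 hours 29 minutes leg 2 → 22:11 UTC.
Add 2 hours 35 minutes layover in Hanoi → 00:46 UTC (Apr 26).
Add 1 hour 55 minutes leg 3 → 02:41 UTC.
Add 4 hours and 24 minutes layover in Miravel → 07:05 UTC.
Add 6 hours 20 minutes leg 4 → 13:25 UTC.
Cordova Station is UTC+10:30, so local arrival = 13:25 + 10:30 = 23:55 on Apr 26.

23:55 on April 26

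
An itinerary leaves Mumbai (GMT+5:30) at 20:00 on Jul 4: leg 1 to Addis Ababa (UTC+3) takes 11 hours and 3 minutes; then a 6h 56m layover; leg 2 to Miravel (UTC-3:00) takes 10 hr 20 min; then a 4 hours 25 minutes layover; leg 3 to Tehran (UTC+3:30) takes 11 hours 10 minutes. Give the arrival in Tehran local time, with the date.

Convert departure to UTC: 20:00 − 5:30 = 14:30 UTC on Jul 4.
Add 11 hours and 3 minutes leg 1 → 01:33 UTC (Jul 5).
Add 6 hours and 56 minutes layover in Addis Ababa → 08:29 UTC.
Add 10 hours and 20 minutes leg 2 → 18:49 UTC.
Add 4 hours 25 minutes layover in Miravel → 23:14 UTC.
Add 11 hours 10 minutes leg 3 → 10:24 UTC (Jul 6).
Tehran is UTC+3:30, so local arrival = 10:24 + 3:30 = 13:54 on Jul 6.

13:54 on Jul 6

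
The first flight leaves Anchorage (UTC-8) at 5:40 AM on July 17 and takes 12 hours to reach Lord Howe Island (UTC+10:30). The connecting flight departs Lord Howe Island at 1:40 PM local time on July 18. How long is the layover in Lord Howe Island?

1 hour 30 minutes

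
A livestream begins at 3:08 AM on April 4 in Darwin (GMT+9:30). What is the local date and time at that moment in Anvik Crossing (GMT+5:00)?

10:38 PM on April 3

Anvik Crossing is 4:30 behind Darwin.
Shift by the zone difference: 3:08 AM − 4:30 = 10:38 PM on Apr 3 in Anvik Crossing.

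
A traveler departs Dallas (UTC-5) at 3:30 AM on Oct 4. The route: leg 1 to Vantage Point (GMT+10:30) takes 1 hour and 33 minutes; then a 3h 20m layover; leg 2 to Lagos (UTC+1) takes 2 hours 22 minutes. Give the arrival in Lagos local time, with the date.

4:45 PM on October 4

Convert departure to UTC: 3:30 AM + 5:00 = 8:30 AM UTC on Oct 4.
Add 1 hour 33 minutes leg 1 → 10:03 AM UTC.
Add 3 hours 20 minutes layover in Vantage Point → 1:23 PM UTC.
Add 2 hours and 22 minutes leg 2 → 3:45 PM UTC.
Lagos is UTC+1:00, so local arrival = 3:45 PM + 1:00 = 4:45 PM on Oct 4.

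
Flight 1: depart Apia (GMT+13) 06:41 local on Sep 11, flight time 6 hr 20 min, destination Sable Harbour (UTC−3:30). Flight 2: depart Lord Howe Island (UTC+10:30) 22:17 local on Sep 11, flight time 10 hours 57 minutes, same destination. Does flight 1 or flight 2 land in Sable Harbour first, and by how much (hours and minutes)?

Flight 1 in UTC: 06:41 − 13:00 = 17:41 on Sep 10.
+6 hours and 20 minutes → arrive 00:01 UTC on Sep 11.
Flight 2 in UTC: 22:17 − 10:30 = 11:47 on Sep 11.
+10 hours 57 minutes → arrive 22:44 UTC on Sep 11.
Flight 1 lands earlier by 22 hours 43 minutes.

the first, by 22 hours 43 minutes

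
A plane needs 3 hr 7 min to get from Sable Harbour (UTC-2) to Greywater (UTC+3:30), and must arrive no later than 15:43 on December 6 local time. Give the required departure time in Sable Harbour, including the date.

Target arrival in UTC: 15:43 − 3:30 = 12:13 on Dec 6.
Subtract 3 hours 7 minutes → departure 09:06 UTC on Dec 6.
Sable Harbour is UTC−2:00: 09:06 − 2:00 = 07:06 on Dec 6.

07:06 on Dec 6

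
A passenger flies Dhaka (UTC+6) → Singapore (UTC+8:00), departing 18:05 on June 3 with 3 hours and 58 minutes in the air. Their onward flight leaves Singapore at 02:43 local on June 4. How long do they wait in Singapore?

2 hours 40 minutes

Convert departure to UTC: 18:05 − 6:00 = 12:05 UTC on Jun 3.
Add 3 hours and 58 minutes flight time → 16:03 UTC.
Singapore is UTC+8:00, so local arrival = 16:03 + 8:00 = 00:03 on Jun 4.
Layover = 02:43 − 00:03 = 2 hours 40 minutes.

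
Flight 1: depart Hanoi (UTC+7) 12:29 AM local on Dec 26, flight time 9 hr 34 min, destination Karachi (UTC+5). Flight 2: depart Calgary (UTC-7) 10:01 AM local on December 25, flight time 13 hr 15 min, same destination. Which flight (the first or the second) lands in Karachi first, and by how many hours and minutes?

the first, by 3 hours 13 minutes

Flight 1 in UTC: 12:29 AM − 7:00 = 5:29 PM on Dec 25.
+9 hours 34 minutes → arrive 3:03 AM UTC on Dec 26.
Flight 2 in UTC: 10:01 AM + 7:00 = 5:01 PM on Dec 25.
+13 hours 15 minutes → arrive 6:16 AM UTC on Dec 26.
Flight 1 lands earlier by 3 hours 13 minutes.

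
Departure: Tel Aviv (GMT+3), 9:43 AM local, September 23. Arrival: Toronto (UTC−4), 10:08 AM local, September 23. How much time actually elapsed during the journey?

7 hours 25 minutes

Departure in UTC: 9:43 AM − 3:00 = 6:43 AM on Sep 23.
Arrival in UTC: 10:08 AM + 4:00 = 2:08 PM on Sep 23.
Elapsed = 2:08 PM − 6:43 AM = 7 hours 25 minutes.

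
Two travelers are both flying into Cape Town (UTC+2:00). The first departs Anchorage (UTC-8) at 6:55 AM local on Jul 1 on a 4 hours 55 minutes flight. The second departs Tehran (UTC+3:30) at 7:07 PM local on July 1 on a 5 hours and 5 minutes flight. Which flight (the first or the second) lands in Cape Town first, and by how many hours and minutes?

Flight 1 in UTC: 6:55 AM + 8:00 = 2:55 PM on Jul 1.
+4 hours 55 minutes → arrive 7:50 PM UTC on Jul 1.
Flight 2 in UTC: 7:07 PM − 3:30 = 3:37 PM on Jul 1.
+5 hours 5 minutes → arrive 8:42 PM UTC on Jul 1.
Flight 1 lands earlier by 52 minutes.

the first, by 52 minutes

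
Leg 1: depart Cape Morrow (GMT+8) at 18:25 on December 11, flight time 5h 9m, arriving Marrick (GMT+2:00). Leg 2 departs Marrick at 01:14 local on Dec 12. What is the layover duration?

Convert departure to UTC: 18:25 − 8:00 = 10:25 UTC on Dec 11.
Add 5 hours and 9 minutes flight time → 15:34 UTC.
Marrick is UTC+2:00, so local arrival = 15:34 + 2:00 = 17:34 on Dec 11.
Layover = 01:14 − 17:34 (+1 day) = 7 hours 40 minutes.

7 hours 40 minutes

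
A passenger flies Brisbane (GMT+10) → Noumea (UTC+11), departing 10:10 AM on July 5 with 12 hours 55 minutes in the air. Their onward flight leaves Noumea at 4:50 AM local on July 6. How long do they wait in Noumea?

4 hours 45 minutes

Convert departure to UTC: 10:10 AM − 10:00 = 12:10 AM UTC on Jul 5.
Add 12 hours 55 minutes flight time → 1:05 PM UTC.
Noumea is UTC+11:00, so local arrival = 1:05 PM + 11:00 = 12:05 AM on Jul 6.
Layover = 4:50 AM − 12:05 AM = 4 hours 45 minutes.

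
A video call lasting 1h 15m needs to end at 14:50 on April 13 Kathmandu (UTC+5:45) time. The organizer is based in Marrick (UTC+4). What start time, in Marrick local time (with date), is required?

11:50 on Apr 13

Target end time in UTC: 14:50 − 5:45 = 09:05 on Apr 13.
Subtract 1 hour 15 minutes → start 07:50 UTC on Apr 13.
Marrick is UTC+4:00: 07:50 + 4:00 = 11:50 on Apr 13.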